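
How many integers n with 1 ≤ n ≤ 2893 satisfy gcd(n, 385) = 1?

385 = 5·7·11. Inclusion–exclusion on these primes:
2893 − ⌊2893/5⌋ − ⌊2893/7⌋ − ⌊2893/11⌋ + ⌊2893/35⌋ + ⌊2893/55⌋ + ⌊2893/77⌋ − ⌊2893/385⌋ = 1803

1803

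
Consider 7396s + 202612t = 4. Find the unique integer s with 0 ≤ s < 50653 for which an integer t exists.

Euclid: 202612 = 27·7396 + 2920; 7396 = 2·2920 + 1556; 2920 = 1·1556 + 1364; 1556 = 1·1364 + 192; 1364 = 7·192 + 20; 192 = 9·20 + 12; 20 = 1·12 + 8; 12 = 1·8 + 4; 8 = 2·4 + 0 → gcd = 4; 4 = 4·1.
Back-substitution yields 7396·(20053) + 202612·(-732) = 4, so one solution is s = 20053·1 = 20053, t = -732·1 = -732.
Solutions in s differ by 202612/4 = 50653; the one in [0, 50653) is 20053 mod 50653 = 20053.

20053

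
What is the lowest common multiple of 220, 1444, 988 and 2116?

220 = 2² · 5 · 11; 1444 = 2² · 19²; 988 = 2² · 13 · 19; 2116 = 2² · 23²
lcm takes max exponent of each prime: 2² · 5 · 11 · 13 · 19² · 23² = 546171340

546171340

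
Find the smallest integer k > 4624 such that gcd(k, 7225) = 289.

gcd(k, 7225) = 289 forces 289 | k; write k = 289s. Then gcd(289s, 289·25) = 289·gcd(s, 25), so need gcd(s, 25) = 1.
289s > 4624 gives s ≥ 17. The least s ≥ 17 coprime to 25 is 17, so k = 289·17 = 4913.

4913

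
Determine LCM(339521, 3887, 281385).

339521 = 7² · 13² · 41; 3887 = 13² · 23; 281385 = 3² · 5 · 13² · 37
lcm takes max exponent of each prime: 3² · 5 · 7² · 13² · 23 · 37 · 41 = 13001956695

13001956695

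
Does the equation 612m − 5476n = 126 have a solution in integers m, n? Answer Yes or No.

By Bézout, 612m − 5476n = 126 has integer solutions iff gcd(612, 5476) | 126.
Euclid: 5476 = 8·612 + 580; 612 = 1·580 + 32; 580 = 18·32 + 4; 32 = 8·4 + 0. gcd = 4; 126 mod 4 = 2. No.

No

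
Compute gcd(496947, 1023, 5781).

496947 = 3 · 11² · 37²; 1023 = 3 · 11 · 31; 5781 = 3 · 41 · 47
gcd takes min exponent of each prime: 3 = 3

3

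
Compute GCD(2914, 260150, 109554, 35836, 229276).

2

gcd(2914, 260150): 260150 = 89·2914 + 804; 2914 = 3·804 + 502; 804 = 1·502 + 302; 502 = 1·302 + 200; 302 = 1·200 + 102; 200 = 1·102 + 98; 102 = 1·98 + 4; 98 = 24·4 + 2; 4 = 2·2 + 0 → 2
gcd(2, 109554): 109554 = 54777·2 + 0 → 2
gcd(2, 35836): 35836 = 17918·2 + 0 → 2
gcd(2, 229276): 229276 = 114638·2 + 0 → 2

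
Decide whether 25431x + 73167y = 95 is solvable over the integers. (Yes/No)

No

gcd(25431, 73167): 73167 = 2·25431 + 22305; 25431 = 1·22305 + 3126; 22305 = 7·3126 + 423; 3126 = 7·423 + 165; 423 = 2·165 + 93; 165 = 1·93 + 72; 93 = 1·72 + 21; 72 = 3·21 + 9; 21 = 2·9 + 3; 9 = 3·3 + 0 → 3
3 does not divide 95, so a solution does not exist.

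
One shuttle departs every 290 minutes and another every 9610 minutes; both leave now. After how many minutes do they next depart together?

290 = 2 · 5 · 29; 9610 = 2 · 5 · 31²
max exponents: 2 · 5 · 29 · 31² = 278690

278690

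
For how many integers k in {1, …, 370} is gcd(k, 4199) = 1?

305

Prime factors of 4199: 13, 17, 19. Count integers ≤ 370 divisible by none of them.
By inclusion–exclusion: 370 − ⌊370/13⌋ − ⌊370/17⌋ − ⌊370/19⌋ + ⌊370/221⌋ + ⌊370/247⌋ + ⌊370/323⌋ − ⌊370/4199⌋ = 305.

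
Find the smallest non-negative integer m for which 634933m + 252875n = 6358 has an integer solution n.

601

Euclid: 634933 = 2·252875 + 129183; 252875 = 1·129183 + 123692; 129183 = 1·123692 + 5491; 123692 = 22·5491 + 2890; 5491 = 1·2890 + 2601; 2890 = 1·2601 + 289; 2601 = 9·289 + 0 → gcd = 289; 6358 = 289·22.
Back-substitution yields 634933·(-92) + 252875·(231) = 289, so one solution is m = -92·22 = -2024, n = 231·22 = 5082.
Solutions in m differ by 252875/289 = 875; the one in [0, 875) is -2024 mod 875 = 601.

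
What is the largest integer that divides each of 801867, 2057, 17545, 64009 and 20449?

121

801867 = 3 · 11² · 47²; 2057 = 11² · 17; 17545 = 5 · 11² · 29; 64009 = 11² · 23²; 20449 = 11² · 13²
gcd takes min exponent of each prime: 11² = 121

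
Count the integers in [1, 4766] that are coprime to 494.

Prime factors of 494: 2, 13, 19. Count integers ≤ 4766 divisible by none of them.
By inclusion–exclusion: 4766 − ⌊4766/2⌋ − ⌊4766/13⌋ − ⌊4766/19⌋ + ⌊4766/26⌋ + ⌊4766/38⌋ + ⌊4766/247⌋ − ⌊4766/494⌋ = 2085.

2085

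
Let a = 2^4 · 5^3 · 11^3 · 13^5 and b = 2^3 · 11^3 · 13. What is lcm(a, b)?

max exponent per prime: 2^4 · 5^3 · 11^3 · 13^5 = 988381966000

988381966000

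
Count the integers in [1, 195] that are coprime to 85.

147

85 = 5·17. Inclusion–exclusion on these primes:
195 − ⌊195/5⌋ − ⌊195/17⌋ + ⌊195/85⌋ = 147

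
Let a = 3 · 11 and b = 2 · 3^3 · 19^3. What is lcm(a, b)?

4074246

max exponent per prime: 2 · 3^3 · 11 · 19^3 = 4074246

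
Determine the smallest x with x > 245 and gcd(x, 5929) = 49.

294

gcd(x, 5929) = 49 forces 49 | x; write x = 49s. Then gcd(49s, 49·121) = 49·gcd(s, 121), so need gcd(s, 121) = 1.
49s > 245 gives s ≥ 6. The least s ≥ 6 coprime to 121 is 6, so x = 49·6 = 294.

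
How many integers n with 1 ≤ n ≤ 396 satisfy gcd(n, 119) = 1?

320

119 = 7·17. Inclusion–exclusion on these primes:
396 − ⌊396/7⌋ − ⌊396/17⌋ + ⌊396/119⌋ = 320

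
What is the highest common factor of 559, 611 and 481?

13

559 = 13 · 43; 611 = 13 · 47; 481 = 13 · 37
gcd takes min exponent of each prime: 13 = 13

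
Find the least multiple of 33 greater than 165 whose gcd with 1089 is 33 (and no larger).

gcd(k, 1089) = 33 forces 33 | k; write k = 33s. Then gcd(33s, 33·33) = 33·gcd(s, 33), so need gcd(s, 33) = 1.
33s > 165 gives s ≥ 6. The least s ≥ 6 coprime to 33 is 7, so k = 33·7 = 231.

231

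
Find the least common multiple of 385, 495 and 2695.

24255

385 = 5 · 7 · 11; 495 = 3² · 5 · 11; 2695 = 5 · 7² · 11
lcm takes max exponent of each prime: 3² · 5 · 7² · 11 = 24255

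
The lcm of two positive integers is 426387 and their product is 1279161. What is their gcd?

From gcd × lcm = pq: gcd = 1279161 / 426387 = 3.

3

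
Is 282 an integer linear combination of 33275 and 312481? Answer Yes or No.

By Bézout, 33275u − 312481v = 282 has integer solutions iff gcd(33275, 312481) | 282.
Euclid: 312481 = 9·33275 + 13006; 33275 = 2·13006 + 7263; 13006 = 1·7263 + 5743; 7263 = 1·5743 + 1520; 5743 = 3·1520 + 1183; 1520 = 1·1183 + 337; 1183 = 3·337 + 172; 337 = 1·172 + 165; 172 = 1·165 + 7; 165 = 23·7 + 4; 7 = 1·4 + 3; 4 = 1·3 + 1; 3 = 3·1 + 0. gcd = 1; 282 mod 1 = 0. Yes.

Yes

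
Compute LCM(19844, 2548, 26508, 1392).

19844 = 2² · 11² · 41; 2548 = 2² · 7² · 13; 26508 = 2² · 3 · 47²; 1392 = 2⁴ · 3 · 29
lcm takes max exponent of each prime: 2⁴ · 3 · 7² · 11² · 13 · 29 · 41 · 47² = 9717255243696

9717255243696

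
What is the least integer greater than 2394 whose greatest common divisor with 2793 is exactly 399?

2793 = 399·7. Any a with gcd(a, 2793) = 399 is a multiple of 399, say 399s, with s coprime to 7.
Need s > 2394/399, so s ≥ 7. First s ≥ 7 with gcd(s, 7) = 1 is s = 8. Thus a = 399·8 = 3192.

3192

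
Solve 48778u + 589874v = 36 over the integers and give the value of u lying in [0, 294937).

Reduce mod 589874: 48778u ≡ 36 (mod 589874). With g = gcd(48778, 589874) = 2 dividing 36, divide through: 24389u ≡ 18 (mod 294937).
Since gcd(24389, 294937) = 1, u ≡ 18·(24389)⁻¹ ≡ 52774 (mod 294937). Smallest non-negative: 52774.

52774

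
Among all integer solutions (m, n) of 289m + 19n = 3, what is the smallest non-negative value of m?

gcd(289, 19) = 1 (Euclid: 289 = 15·19 + 4; 19 = 4·4 + 3; 4 = 1·3 + 1; 3 = 3·1 + 0), and 1 | 3.
Extended Euclid: 289·(5) + 19·(-76) = 1. Scale by 3: m₀ = 15.
General solution m = m₀ + 19t; reducing mod 19 gives m = 15 (and n = -228).

15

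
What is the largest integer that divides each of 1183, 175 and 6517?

gcd(1183, 175): 1183 = 6·175 + 133; 175 = 1·133 + 42; 133 = 3·42 + 7; 42 = 6·7 + 0 → 7
gcd(7, 6517): 6517 = 931·7 + 0 → 7

7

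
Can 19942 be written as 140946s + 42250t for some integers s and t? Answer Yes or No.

Yes

By Bézout, 140946s + 42250t = 19942 has integer solutions iff gcd(140946, 42250) | 19942.
Euclid: 140946 = 3·42250 + 14196; 42250 = 2·14196 + 13858; 14196 = 1·13858 + 338; 13858 = 41·338 + 0. gcd = 338; 19942 mod 338 = 0. Yes.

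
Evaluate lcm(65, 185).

2405

65 = 5 · 13; 185 = 5 · 37
max exponents: 5 · 13 · 37 = 2405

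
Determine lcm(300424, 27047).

gcd first: 300424 = 11·27047 + 2907; 27047 = 9·2907 + 884; 2907 = 3·884 + 255; 884 = 3·255 + 119; 255 = 2·119 + 17; 119 = 7·17 + 0 → gcd = 17
lcm = 300424·27047/gcd = 8125567928/17 = 477974584

477974584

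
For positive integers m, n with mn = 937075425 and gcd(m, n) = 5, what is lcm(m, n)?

187415085

gcd·lcm = product, so lcm = 937075425/5 = 187415085.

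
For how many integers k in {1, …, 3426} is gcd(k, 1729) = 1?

1729 = 7·13·19. Inclusion–exclusion on these primes:
3426 − ⌊3426/7⌋ − ⌊3426/13⌋ − ⌊3426/19⌋ + ⌊3426/91⌋ + ⌊3426/133⌋ + ⌊3426/247⌋ − ⌊3426/1729⌋ = 2568

2568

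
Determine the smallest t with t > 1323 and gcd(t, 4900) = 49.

1421

4900 = 49·100. Any t with gcd(t, 4900) = 49 is a multiple of 49, say 49s, with s coprime to 100.
Need s > 1323/49, so s ≥ 28. First s ≥ 28 with gcd(s, 100) = 1 is s = 29. Thus t = 49·29 = 1421.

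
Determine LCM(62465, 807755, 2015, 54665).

652828398755

62465 = 5 · 13 · 31²; 807755 = 5 · 13 · 17² · 43; 2015 = 5 · 13 · 31; 54665 = 5 · 13 · 29²
lcm takes max exponent of each prime: 5 · 13 · 17² · 29² · 31² · 43 = 652828398755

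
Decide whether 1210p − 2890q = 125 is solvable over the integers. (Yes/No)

No

By Bézout, 1210p − 2890q = 125 has integer solutions iff gcd(1210, 2890) | 125.
Euclid: 2890 = 2·1210 + 470; 1210 = 2·470 + 270; 470 = 1·270 + 200; 270 = 1·200 + 70; 200 = 2·70 + 60; 70 = 1·60 + 10; 60 = 6·10 + 0. gcd = 10; 125 mod 10 = 5. No.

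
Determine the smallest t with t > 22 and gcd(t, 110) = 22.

44

Multiples of 22 above 22: 22·2, 22·3, … . Need the cofactor coprime to 110/22 = 5.
Checking s = 2, 3, … the first with gcd(s, 5) = 1 is s = 2, giving 44.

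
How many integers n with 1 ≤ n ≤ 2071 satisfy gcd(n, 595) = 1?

595 = 5·7·17. Inclusion–exclusion on these primes:
2071 − ⌊2071/5⌋ − ⌊2071/7⌋ − ⌊2071/17⌋ + ⌊2071/35⌋ + ⌊2071/85⌋ + ⌊2071/119⌋ − ⌊2071/595⌋ = 1338

1338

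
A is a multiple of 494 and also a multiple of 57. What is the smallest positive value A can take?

1482

494 = 2 · 13 · 19; 57 = 3 · 19
max exponents: 2 · 3 · 13 · 19 = 1482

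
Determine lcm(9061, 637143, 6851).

lcm(9061, 637143) = 9061·637143/gcd = 5773152723/221 = 26122863
lcm(26122863, 6851) = 26122863·6851/gcd = 178967734413/6851 = 26122863

26122863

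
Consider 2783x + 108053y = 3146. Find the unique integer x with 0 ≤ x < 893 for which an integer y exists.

Reduce mod 108053: 2783x ≡ 3146 (mod 108053). With g = gcd(2783, 108053) = 121 dividing 3146, divide through: 23x ≡ 26 (mod 893).
Since gcd(23, 893) = 1, x ≡ 26·(23)⁻¹ ≡ 700 (mod 893). Smallest non-negative: 700.

700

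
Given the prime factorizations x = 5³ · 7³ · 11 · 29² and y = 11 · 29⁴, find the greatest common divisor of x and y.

min exponent per shared prime: 11 · 29² = 9251

9251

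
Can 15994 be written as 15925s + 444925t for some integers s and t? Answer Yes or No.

By Bézout, 15925s + 444925t = 15994 has integer solutions iff gcd(15925, 444925) | 15994.
Euclid: 444925 = 27·15925 + 14950; 15925 = 1·14950 + 975; 14950 = 15·975 + 325; 975 = 3·325 + 0. gcd = 325; 15994 mod 325 = 69. No.

No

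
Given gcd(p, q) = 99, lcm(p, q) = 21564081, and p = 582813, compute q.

p·q = gcd·lcm = 99·21564081 = 2134844019, so q = 2134844019/582813 = 3663.

3663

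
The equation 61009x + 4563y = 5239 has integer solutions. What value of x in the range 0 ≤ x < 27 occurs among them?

Reduce mod 4563: 61009x ≡ 5239 (mod 4563). With g = gcd(61009, 4563) = 169 dividing 5239, divide through: 361x ≡ 31 (mod 27).
Since gcd(361, 27) = 1, x ≡ 31·(361)⁻¹ ≡ 22 (mod 27). Smallest non-negative: 22.

22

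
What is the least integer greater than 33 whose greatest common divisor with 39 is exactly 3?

36

gcd(t, 39) = 3 forces 3 | t; write t = 3s. Then gcd(3s, 3·13) = 3·gcd(s, 13), so need gcd(s, 13) = 1.
3s > 33 gives s ≥ 12. The least s ≥ 12 coprime to 13 is 12, so t = 3·12 = 36.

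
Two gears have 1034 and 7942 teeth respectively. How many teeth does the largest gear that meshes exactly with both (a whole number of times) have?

22

Euclid: 7942 = 7·1034 + 704; 1034 = 1·704 + 330; 704 = 2·330 + 44; 330 = 7·44 + 22; 44 = 2·22 + 0. Last nonzero remainder: 22.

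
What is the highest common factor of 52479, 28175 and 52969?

49

52479 = 3² · 7³ · 17; 28175 = 5² · 7² · 23; 52969 = 7² · 23 · 47
gcd takes min exponent of each prime: 7² = 49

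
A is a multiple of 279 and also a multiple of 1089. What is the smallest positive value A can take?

279 = 3² · 31; 1089 = 3² · 11²
max exponents: 3² · 11² · 31 = 33759

33759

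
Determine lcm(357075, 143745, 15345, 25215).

357075 = 3³ · 5² · 23²; 143745 = 3 · 5 · 7 · 37²; 15345 = 3² · 5 · 11 · 31; 25215 = 3 · 5 · 41²
lcm takes max exponent of each prime: 3³ · 5² · 7 · 11 · 23² · 31 · 37² · 41² = 1961476121214225

1961476121214225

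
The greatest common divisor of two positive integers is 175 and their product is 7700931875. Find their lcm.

44005325

Since gcd(m,n)·lcm(m,n) = mn, lcm = 7700931875/175 = 44005325.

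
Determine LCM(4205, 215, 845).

30557735

lcm(4205, 215) = 4205·215/gcd = 904075/5 = 180815
lcm(180815, 845) = 180815·845/gcd = 152788675/5 = 30557735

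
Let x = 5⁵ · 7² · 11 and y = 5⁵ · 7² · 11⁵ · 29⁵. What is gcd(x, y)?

min exponent per shared prime: 5⁵ · 7² · 11 = 1684375

1684375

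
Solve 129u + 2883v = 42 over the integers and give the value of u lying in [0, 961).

492

Reduce mod 2883: 129u ≡ 42 (mod 2883). With g = gcd(129, 2883) = 3 dividing 42, divide through: 43u ≡ 14 (mod 961).
Since gcd(43, 961) = 1, u ≡ 14·(43)⁻¹ ≡ 492 (mod 961). Smallest non-negative: 492.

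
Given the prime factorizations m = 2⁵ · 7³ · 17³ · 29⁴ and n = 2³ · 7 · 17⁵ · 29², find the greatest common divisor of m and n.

min exponent per shared prime: 2³ · 7 · 17³ · 29² = 231382648

231382648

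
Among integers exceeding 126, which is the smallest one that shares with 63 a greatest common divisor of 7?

Multiples of 7 above 126: 7·19, 7·20, … . Need the cofactor coprime to 63/7 = 9.
Checking s = 19, 20, … the first with gcd(s, 9) = 1 is s = 19, giving 133.

133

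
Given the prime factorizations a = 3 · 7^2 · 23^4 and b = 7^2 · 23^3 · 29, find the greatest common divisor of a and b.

min exponent per shared prime: 7^2 · 23^3 = 596183

596183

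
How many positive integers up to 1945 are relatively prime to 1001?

1001 = 7·11·13. Inclusion–exclusion on these primes:
1945 − ⌊1945/7⌋ − ⌊1945/11⌋ − ⌊1945/13⌋ + ⌊1945/77⌋ + ⌊1945/91⌋ + ⌊1945/143⌋ − ⌊1945/1001⌋ = 1401

1401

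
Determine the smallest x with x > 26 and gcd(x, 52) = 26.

gcd(x, 52) = 26 forces 26 | x; write x = 26s. Then gcd(26s, 26·2) = 26·gcd(s, 2), so need gcd(s, 2) = 1.
26s > 26 gives s ≥ 2. The least s ≥ 2 coprime to 2 is 3, so x = 26·3 = 78.

78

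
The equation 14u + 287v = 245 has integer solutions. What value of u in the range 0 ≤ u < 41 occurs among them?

38

gcd(14, 287) = 7 (Euclid: 287 = 20·14 + 7; 14 = 2·7 + 0), and 7 | 245.
Extended Euclid: 14·(-20) + 287·(1) = 7. Scale by 35: u₀ = -700.
General solution u = u₀ + 41t; reducing mod 41 gives u = 38 (and v = -1).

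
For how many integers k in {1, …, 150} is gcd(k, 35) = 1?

35 = 5·7. Inclusion–exclusion on these primes:
150 − ⌊150/5⌋ − ⌊150/7⌋ + ⌊150/35⌋ = 103

103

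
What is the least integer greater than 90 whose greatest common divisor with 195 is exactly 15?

gcd(m, 195) = 15 forces 15 | m; write m = 15s. Then gcd(15s, 15·13) = 15·gcd(s, 13), so need gcd(s, 13) = 1.
15s > 90 gives s ≥ 7. The least s ≥ 7 coprime to 13 is 7, so m = 15·7 = 105.

105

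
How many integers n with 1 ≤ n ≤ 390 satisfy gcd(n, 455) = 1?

248

Prime factors of 455: 5, 7, 13. Count integers ≤ 390 divisible by none of them.
By inclusion–exclusion: 390 − ⌊390/5⌋ − ⌊390/7⌋ − ⌊390/13⌋ + ⌊390/35⌋ + ⌊390/65⌋ + ⌊390/91⌋ − ⌊390/455⌋ = 248.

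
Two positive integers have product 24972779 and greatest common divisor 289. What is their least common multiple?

86411

gcd·lcm = product, so lcm = 24972779/289 = 86411.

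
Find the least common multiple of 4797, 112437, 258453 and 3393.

295315892937

4797 = 3² · 13 · 41; 112437 = 3² · 13 · 31²; 258453 = 3² · 13 · 47²; 3393 = 3² · 13 · 29
lcm takes max exponent of each prime: 3² · 13 · 29 · 31² · 41 · 47² = 295315892937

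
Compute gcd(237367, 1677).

13

237367 = 13 · 19 · 31²
1677 = 3 · 13 · 43
Common: 13 = 13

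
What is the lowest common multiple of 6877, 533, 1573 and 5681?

lcm(6877, 533) = 6877·533/gcd = 3665441/13 = 281957
lcm(281957, 1573) = 281957·1573/gcd = 443518361/13 = 34116797
lcm(34116797, 5681) = 34116797·5681/gcd = 193817523757/299 = 648219143

648219143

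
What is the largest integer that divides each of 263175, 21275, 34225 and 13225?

25

263175 = 3 · 5² · 11² · 29; 21275 = 5² · 23 · 37; 34225 = 5² · 37²; 13225 = 5² · 23²
gcd takes min exponent of each prime: 5² = 25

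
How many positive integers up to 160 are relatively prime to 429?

90

429 = 3·11·13. Inclusion–exclusion on these primes:
160 − ⌊160/3⌋ − ⌊160/11⌋ − ⌊160/13⌋ + ⌊160/33⌋ + ⌊160/39⌋ + ⌊160/143⌋ − ⌊160/429⌋ = 90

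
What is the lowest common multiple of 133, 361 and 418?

55594

133 = 7 · 19; 361 = 19²; 418 = 2 · 11 · 19
lcm takes max exponent of each prime: 2 · 7 · 11 · 19² = 55594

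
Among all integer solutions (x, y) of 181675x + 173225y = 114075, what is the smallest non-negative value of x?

Euclid: 181675 = 1·173225 + 8450; 173225 = 20·8450 + 4225; 8450 = 2·4225 + 0 → gcd = 4225; 114075 = 4225·27.
Back-substitution yields 181675·(-20) + 173225·(21) = 4225, so one solution is x = -20·27 = -540, y = 21·27 = 567.
Solutions in x differ by 173225/4225 = 41; the one in [0, 41) is -540 mod 41 = 34.

34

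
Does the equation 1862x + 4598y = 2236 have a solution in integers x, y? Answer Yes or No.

gcd(1862, 4598): 4598 = 2·1862 + 874; 1862 = 2·874 + 114; 874 = 7·114 + 76; 114 = 1·76 + 38; 76 = 2·38 + 0 → 38
38 does not divide 2236, so a solution does not exist.

No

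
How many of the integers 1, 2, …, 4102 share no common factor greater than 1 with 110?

1492

Prime factors of 110: 2, 5, 11. Count integers ≤ 4102 divisible by none of them.
By inclusion–exclusion: 4102 − ⌊4102/2⌋ − ⌊4102/5⌋ − ⌊4102/11⌋ + ⌊4102/10⌋ + ⌊4102/22⌋ + ⌊4102/55⌋ − ⌊4102/110⌋ = 1492.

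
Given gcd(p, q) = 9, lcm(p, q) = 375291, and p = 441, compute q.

7659

Using pq = gcd(p,q)·lcm(p,q) = 9·375291 = 3377619, we get q = 3377619/441 = 7659.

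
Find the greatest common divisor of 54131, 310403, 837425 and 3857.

gcd(54131, 310403): 310403 = 5·54131 + 39748; 54131 = 1·39748 + 14383; 39748 = 2·14383 + 10982; 14383 = 1·10982 + 3401; 10982 = 3·3401 + 779; 3401 = 4·779 + 285; 779 = 2·285 + 209; 285 = 1·209 + 76; 209 = 2·76 + 57; 76 = 1·57 + 19; 57 = 3·19 + 0 → 19
gcd(19, 837425): 837425 = 44075·19 + 0 → 19
gcd(19, 3857): 3857 = 203·19 + 0 → 19

19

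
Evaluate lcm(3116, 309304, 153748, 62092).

9713082481816

3116 = 2² · 19 · 41; 309304 = 2³ · 23 · 41²; 153748 = 2² · 7 · 17² · 19; 62092 = 2² · 19² · 43
lcm takes max exponent of each prime: 2³ · 7 · 17² · 19² · 23 · 41² · 43 = 9713082481816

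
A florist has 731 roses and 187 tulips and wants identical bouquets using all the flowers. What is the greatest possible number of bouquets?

17

731 = 17 · 43
187 = 11 · 17
Common: 17 = 17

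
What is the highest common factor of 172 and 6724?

Euclid: 6724 = 39·172 + 16; 172 = 10·16 + 12; 16 = 1·12 + 4; 12 = 3·4 + 0. Last nonzero remainder: 4.

4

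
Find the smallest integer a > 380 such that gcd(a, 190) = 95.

475

Multiples of 95 above 380: 95·5, 95·6, … . Need the cofactor coprime to 190/95 = 2.
Checking s = 5, 6, … the first with gcd(s, 2) = 1 is s = 5, giving 475.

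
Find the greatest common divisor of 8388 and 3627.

8388 = 2² · 3² · 233
3627 = 3² · 13 · 31
Common: 3² = 9

9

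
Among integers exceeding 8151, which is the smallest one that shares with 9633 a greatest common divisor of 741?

gcd(t, 9633) = 741 forces 741 | t; write t = 741s. Then gcd(741s, 741·13) = 741·gcd(s, 13), so need gcd(s, 13) = 1.
741s > 8151 gives s ≥ 12. The least s ≥ 12 coprime to 13 is 12, so t = 741·12 = 8892.

8892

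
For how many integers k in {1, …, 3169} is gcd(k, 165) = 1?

1537

Prime factors of 165: 3, 5, 11. Count integers ≤ 3169 divisible by none of them.
By inclusion–exclusion: 3169 − ⌊3169/3⌋ − ⌊3169/5⌋ − ⌊3169/11⌋ + ⌊3169/15⌋ + ⌊3169/33⌋ + ⌊3169/55⌋ − ⌊3169/165⌋ = 1537.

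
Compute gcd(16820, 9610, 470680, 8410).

10

gcd(16820, 9610): 16820 = 1·9610 + 7210; 9610 = 1·7210 + 2400; 7210 = 3·2400 + 10; 2400 = 240·10 + 0 → 10
gcd(10, 470680): 470680 = 47068·10 + 0 → 10
gcd(10, 8410): 8410 = 841·10 + 0 → 10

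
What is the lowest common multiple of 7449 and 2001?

4968483

gcd first: 7449 = 3·2001 + 1446; 2001 = 1·1446 + 555; 1446 = 2·555 + 336; 555 = 1·336 + 219; 336 = 1·219 + 117; 219 = 1·117 + 102; 117 = 1·102 + 15; 102 = 6·15 + 12; 15 = 1·12 + 3; 12 = 4·3 + 0 → gcd = 3
lcm = 7449·2001/gcd = 14905449/3 = 4968483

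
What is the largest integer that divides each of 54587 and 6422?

3211

54587 = 13² · 17 · 19
6422 = 2 · 13² · 19
Common: 13² · 19 = 3211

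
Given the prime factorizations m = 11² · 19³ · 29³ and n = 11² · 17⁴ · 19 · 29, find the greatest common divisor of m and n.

min exponent per shared prime: 11² · 19 · 29 = 66671

66671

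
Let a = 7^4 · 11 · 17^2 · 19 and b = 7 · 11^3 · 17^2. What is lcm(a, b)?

17547758921

max exponent per prime: 7^4 · 11^3 · 17^2 · 19 = 17547758921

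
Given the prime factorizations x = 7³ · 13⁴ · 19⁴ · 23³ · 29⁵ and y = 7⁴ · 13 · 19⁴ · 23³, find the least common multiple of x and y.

max exponent per prime: 7⁴ · 13⁴ · 19⁴ · 23³ · 29⁵ = 2230249602534089124529723

2230249602534089124529723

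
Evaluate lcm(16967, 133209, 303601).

5265352143

lcm(16967, 133209) = 16967·133209/gcd = 2260157103/361 = 6260823
lcm(6260823, 303601) = 6260823·303601/gcd = 1900792123623/361 = 5265352143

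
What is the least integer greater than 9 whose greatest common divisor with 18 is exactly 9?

gcd(k, 18) = 9 forces 9 | k; write k = 9s. Then gcd(9s, 9·2) = 9·gcd(s, 2), so need gcd(s, 2) = 1.
9s > 9 gives s ≥ 2. The least s ≥ 2 coprime to 2 is 3, so k = 9·3 = 27.

27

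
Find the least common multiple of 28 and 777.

gcd first: 777 = 27·28 + 21; 28 = 1·21 + 7; 21 = 3·7 + 0 → gcd = 7
lcm = 28·777/gcd = 21756/7 = 3108

3108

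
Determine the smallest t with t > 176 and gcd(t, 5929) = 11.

5929 = 11·539. Any t with gcd(t, 5929) = 11 is a multiple of 11, say 11s, with s coprime to 539.
Need s > 176/11, so s ≥ 17. First s ≥ 17 with gcd(s, 539) = 1 is s = 17. Thus t = 11·17 = 187.

187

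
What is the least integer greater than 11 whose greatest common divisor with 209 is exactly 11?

209 = 11·19. Any x with gcd(x, 209) = 11 is a multiple of 11, say 11s, with s coprime to 19.
Need s > 11/11, so s ≥ 2. First s ≥ 2 with gcd(s, 19) = 1 is s = 2. Thus x = 11·2 = 22.

22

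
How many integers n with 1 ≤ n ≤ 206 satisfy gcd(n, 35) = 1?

141

Prime factors of 35: 5, 7. Count integers ≤ 206 divisible by none of them.
By inclusion–exclusion: 206 − ⌊206/5⌋ − ⌊206/7⌋ + ⌊206/35⌋ = 141.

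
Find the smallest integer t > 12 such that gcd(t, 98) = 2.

16

Multiples of 2 above 12: 2·7, 2·8, … . Need the cofactor coprime to 98/2 = 49.
Checking s = 7, 8, … the first with gcd(s, 49) = 1 is s = 8, giving 16.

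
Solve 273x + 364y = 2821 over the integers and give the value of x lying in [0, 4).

1

gcd(273, 364) = 91 (Euclid: 364 = 1·273 + 91; 273 = 3·91 + 0), and 91 | 2821.
Extended Euclid: 273·(-1) + 364·(1) = 91. Scale by 31: x₀ = -31.
General solution x = x₀ + 4t; reducing mod 4 gives x = 1 (and y = 7).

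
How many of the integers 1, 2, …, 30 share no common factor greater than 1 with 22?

14

22 = 2·11. Inclusion–exclusion on these primes:
30 − ⌊30/2⌋ − ⌊30/11⌋ + ⌊30/22⌋ = 14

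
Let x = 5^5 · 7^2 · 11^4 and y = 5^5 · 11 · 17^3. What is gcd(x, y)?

34375

min exponent per shared prime: 5^5 · 11 = 34375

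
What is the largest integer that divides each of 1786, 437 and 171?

gcd(1786, 437): 1786 = 4·437 + 38; 437 = 11·38 + 19; 38 = 2·19 + 0 → 19
gcd(19, 171): 171 = 9·19 + 0 → 19

19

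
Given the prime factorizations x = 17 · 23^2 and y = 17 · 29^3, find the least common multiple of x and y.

max exponent per prime: 17 · 23^2 · 29^3 = 219330277

219330277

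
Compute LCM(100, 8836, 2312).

100 = 2² · 5²; 8836 = 2² · 47²; 2312 = 2³ · 17²
lcm takes max exponent of each prime: 2³ · 5² · 17² · 47² = 127680200

127680200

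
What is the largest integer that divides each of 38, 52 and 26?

gcd(38, 52): 52 = 1·38 + 14; 38 = 2·14 + 10; 14 = 1·10 + 4; 10 = 2·4 + 2; 4 = 2·2 + 0 → 2
gcd(2, 26): 26 = 13·2 + 0 → 2

2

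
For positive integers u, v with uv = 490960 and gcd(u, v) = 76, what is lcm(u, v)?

6460

Since gcd(u,v)·lcm(u,v) = uv, lcm = 490960/76 = 6460.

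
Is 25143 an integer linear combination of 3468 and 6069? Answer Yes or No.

By Bézout, 3468p − 6069q = 25143 has integer solutions iff gcd(3468, 6069) | 25143.
Euclid: 6069 = 1·3468 + 2601; 3468 = 1·2601 + 867; 2601 = 3·867 + 0. gcd = 867; 25143 mod 867 = 0. Yes.

Yes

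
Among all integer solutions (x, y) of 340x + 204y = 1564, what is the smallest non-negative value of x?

gcd(340, 204) = 68 (Euclid: 340 = 1·204 + 136; 204 = 1·136 + 68; 136 = 2·68 + 0), and 68 | 1564.
Extended Euclid: 340·(-1) + 204·(2) = 68. Scale by 23: x₀ = -23.
General solution x = x₀ + 3t; reducing mod 3 gives x = 1 (and y = 6).

1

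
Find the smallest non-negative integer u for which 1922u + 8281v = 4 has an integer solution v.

Euclid: 8281 = 4·1922 + 593; 1922 = 3·593 + 143; 593 = 4·143 + 21; 143 = 6·21 + 17; 21 = 1·17 + 4; 17 = 4·4 + 1; 4 = 4·1 + 0 → gcd = 1; 4 = 1·4.
Back-substitution yields 1922·(1969) + 8281·(-457) = 1, so one solution is u = 1969·4 = 7876, v = -457·4 = -1828.
Solutions in u differ by 8281/1 = 8281; the one in [0, 8281) is 7876 mod 8281 = 7876.

7876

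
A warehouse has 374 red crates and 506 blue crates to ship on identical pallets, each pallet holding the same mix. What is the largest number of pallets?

22

374 = 2 · 11 · 17
506 = 2 · 11 · 23
Common: 2 · 11 = 22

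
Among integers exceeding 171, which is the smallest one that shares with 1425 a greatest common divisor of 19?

209

1425 = 19·75. Any x with gcd(x, 1425) = 19 is a multiple of 19, say 19s, with s coprime to 75.
Need s > 171/19, so s ≥ 10. First s ≥ 10 with gcd(s, 75) = 1 is s = 11. Thus x = 19·11 = 209.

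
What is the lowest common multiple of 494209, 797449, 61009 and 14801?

7564442521649

494209 = 19² · 37²; 797449 = 19² · 47²; 61009 = 13² · 19²; 14801 = 19² · 41
lcm takes max exponent of each prime: 13² · 19² · 37² · 41 · 47² = 7564442521649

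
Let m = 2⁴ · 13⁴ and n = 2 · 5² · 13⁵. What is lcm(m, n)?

148517200

max exponent per prime: 2⁴ · 5² · 13⁵ = 148517200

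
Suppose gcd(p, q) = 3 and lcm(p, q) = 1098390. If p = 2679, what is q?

Using pq = gcd(p,q)·lcm(p,q) = 3·1098390 = 3295170, we get q = 3295170/2679 = 1230.

1230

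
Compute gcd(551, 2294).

1

551 = 19 · 29
2294 = 2 · 31 · 37
Common: 1 = 1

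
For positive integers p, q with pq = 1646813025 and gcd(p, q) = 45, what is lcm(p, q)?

36595845

gcd·lcm = product, so lcm = 1646813025/45 = 36595845.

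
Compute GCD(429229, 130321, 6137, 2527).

361

gcd(429229, 130321): 429229 = 3·130321 + 38266; 130321 = 3·38266 + 15523; 38266 = 2·15523 + 7220; 15523 = 2·7220 + 1083; 7220 = 6·1083 + 722; 1083 = 1·722 + 361; 722 = 2·361 + 0 → 361
gcd(361, 6137): 6137 = 17·361 + 0 → 361
gcd(361, 2527): 2527 = 7·361 + 0 → 361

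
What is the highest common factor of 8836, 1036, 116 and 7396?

8836 = 2² · 47²; 1036 = 2² · 7 · 37; 116 = 2² · 29; 7396 = 2² · 43²
gcd takes min exponent of each prime: 2² = 4

4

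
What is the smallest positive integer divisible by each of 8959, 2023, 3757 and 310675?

876414175

lcm(8959, 2023) = 8959·2023/gcd = 18124057/289 = 62713
lcm(62713, 3757) = 62713·3757/gcd = 235612741/289 = 815269
lcm(815269, 310675) = 815269·310675/gcd = 253283696575/289 = 876414175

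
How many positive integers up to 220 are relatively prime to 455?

140

455 = 5·7·13. Inclusion–exclusion on these primes:
220 − ⌊220/5⌋ − ⌊220/7⌋ − ⌊220/13⌋ + ⌊220/35⌋ + ⌊220/65⌋ + ⌊220/91⌋ − ⌊220/455⌋ = 140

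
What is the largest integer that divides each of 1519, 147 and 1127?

gcd(1519, 147): 1519 = 10·147 + 49; 147 = 3·49 + 0 → 49
gcd(49, 1127): 1127 = 23·49 + 0 → 49

49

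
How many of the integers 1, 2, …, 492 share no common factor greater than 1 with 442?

Prime factors of 442: 2, 13, 17. Count integers ≤ 492 divisible by none of them.
By inclusion–exclusion: 492 − ⌊492/2⌋ − ⌊492/13⌋ − ⌊492/17⌋ + ⌊492/26⌋ + ⌊492/34⌋ + ⌊492/221⌋ − ⌊492/442⌋ = 214.

214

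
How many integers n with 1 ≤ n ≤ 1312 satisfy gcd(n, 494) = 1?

574

Prime factors of 494: 2, 13, 19. Count integers ≤ 1312 divisible by none of them.
By inclusion–exclusion: 1312 − ⌊1312/2⌋ − ⌊1312/13⌋ − ⌊1312/19⌋ + ⌊1312/26⌋ + ⌊1312/38⌋ + ⌊1312/247⌋ − ⌊1312/494⌋ = 574.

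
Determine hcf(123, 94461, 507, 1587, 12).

123 = 3 · 41; 94461 = 3 · 23 · 37²; 507 = 3 · 13²; 1587 = 3 · 23²; 12 = 2² · 3
gcd takes min exponent of each prime: 3 = 3

3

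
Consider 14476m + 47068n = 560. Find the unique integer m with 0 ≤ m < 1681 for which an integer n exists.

1034

Euclid: 47068 = 3·14476 + 3640; 14476 = 3·3640 + 3556; 3640 = 1·3556 + 84; 3556 = 42·84 + 28; 84 = 3·28 + 0 → gcd = 28; 560 = 28·20.
Back-substitution yields 14476·(556) + 47068·(-171) = 28, so one solution is m = 556·20 = 11120, n = -171·20 = -3420.
Solutions in m differ by 47068/28 = 1681; the one in [0, 1681) is 11120 mod 1681 = 1034.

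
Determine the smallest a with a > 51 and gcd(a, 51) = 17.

gcd(a, 51) = 17 forces 17 | a; write a = 17s. Then gcd(17s, 17·3) = 17·gcd(s, 3), so need gcd(s, 3) = 1.
17s > 51 gives s ≥ 4. The least s ≥ 4 coprime to 3 is 4, so a = 17·4 = 68.

68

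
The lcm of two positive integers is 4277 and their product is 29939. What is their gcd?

7

gcd·lcm = product, so gcd = 29939/4277 = 7.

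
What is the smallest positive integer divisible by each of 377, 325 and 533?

386425

lcm(377, 325) = 377·325/gcd = 122525/13 = 9425
lcm(9425, 533) = 9425·533/gcd = 5023525/13 = 386425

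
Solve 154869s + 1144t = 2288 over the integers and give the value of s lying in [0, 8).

0

Reduce mod 1144: 154869s ≡ 2288 (mod 1144). With g = gcd(154869, 1144) = 143 dividing 2288, divide through: 1083s ≡ 16 (mod 8).
Since gcd(1083, 8) = 1, s ≡ 16·(1083)⁻¹ ≡ 0 (mod 8). Smallest non-negative: 0.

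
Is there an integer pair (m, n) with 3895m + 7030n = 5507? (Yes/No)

By Bézout, 3895m + 7030n = 5507 has integer solutions iff gcd(3895, 7030) | 5507.
Euclid: 7030 = 1·3895 + 3135; 3895 = 1·3135 + 760; 3135 = 4·760 + 95; 760 = 8·95 + 0. gcd = 95; 5507 mod 95 = 92. No.

No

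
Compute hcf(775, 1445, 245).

775 = 5² · 31; 1445 = 5 · 17²; 245 = 5 · 7²
gcd takes min exponent of each prime: 5 = 5

5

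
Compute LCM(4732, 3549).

4732 = 2² · 7 · 13²; 3549 = 3 · 7 · 13²
max exponents: 2² · 3 · 7 · 13² = 14196

14196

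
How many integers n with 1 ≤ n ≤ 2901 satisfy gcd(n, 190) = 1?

1100

Prime factors of 190: 2, 5, 19. Count integers ≤ 2901 divisible by none of them.
By inclusion–exclusion: 2901 − ⌊2901/2⌋ − ⌊2901/5⌋ − ⌊2901/19⌋ + ⌊2901/10⌋ + ⌊2901/38⌋ + ⌊2901/95⌋ − ⌊2901/190⌋ = 1100.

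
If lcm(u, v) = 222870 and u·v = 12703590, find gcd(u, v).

From gcd × lcm = uv: gcd = 12703590 / 222870 = 57.

57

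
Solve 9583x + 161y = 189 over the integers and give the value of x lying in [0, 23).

Reduce mod 161: 9583x ≡ 189 (mod 161). With g = gcd(9583, 161) = 7 dividing 189, divide through: 1369x ≡ 27 (mod 23).
Since gcd(1369, 23) = 1, x ≡ 27·(1369)⁻¹ ≡ 8 (mod 23). Smallest non-negative: 8.

8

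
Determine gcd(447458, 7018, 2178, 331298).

gcd(447458, 7018): 447458 = 63·7018 + 5324; 7018 = 1·5324 + 1694; 5324 = 3·1694 + 242; 1694 = 7·242 + 0 → 242
gcd(242, 2178): 2178 = 9·242 + 0 → 242
gcd(242, 331298): 331298 = 1369·242 + 0 → 242

242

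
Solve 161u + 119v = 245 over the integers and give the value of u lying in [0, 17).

3

gcd(161, 119) = 7 (Euclid: 161 = 1·119 + 42; 119 = 2·42 + 35; 42 = 1·35 + 7; 35 = 5·7 + 0), and 7 | 245.
Extended Euclid: 161·(3) + 119·(-4) = 7. Scale by 35: u₀ = 105.
General solution u = u₀ + 17t; reducing mod 17 gives u = 3 (and v = -2).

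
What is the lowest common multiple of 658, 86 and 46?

650762

658 = 2 · 7 · 47; 86 = 2 · 43; 46 = 2 · 23
lcm takes max exponent of each prime: 2 · 7 · 23 · 43 · 47 = 650762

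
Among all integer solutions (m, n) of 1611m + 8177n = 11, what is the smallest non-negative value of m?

gcd(1611, 8177) = 1 (Euclid: 8177 = 5·1611 + 122; 1611 = 13·122 + 25; 122 = 4·25 + 22; 25 = 1·22 + 3; 22 = 7·3 + 1; 3 = 3·1 + 0), and 1 | 11.
Extended Euclid: 1611·(-2614) + 8177·(515) = 1. Scale by 11: m₀ = -28754.
General solution m = m₀ + 8177t; reducing mod 8177 gives m = 3954 (and n = -779).

3954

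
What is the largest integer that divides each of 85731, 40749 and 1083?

3

85731 = 3 · 17 · 41²; 40749 = 3 · 17² · 47; 1083 = 3 · 19²
gcd takes min exponent of each prime: 3 = 3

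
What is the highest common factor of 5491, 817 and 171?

gcd(5491, 817): 5491 = 6·817 + 589; 817 = 1·589 + 228; 589 = 2·228 + 133; 228 = 1·133 + 95; 133 = 1·95 + 38; 95 = 2·38 + 19; 38 = 2·19 + 0 → 19
gcd(19, 171): 171 = 9·19 + 0 → 19

19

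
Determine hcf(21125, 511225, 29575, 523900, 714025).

4225

21125 = 5³ · 13²; 511225 = 5² · 11² · 13²; 29575 = 5² · 7 · 13²; 523900 = 2² · 5² · 13² · 31; 714025 = 5² · 13⁴
gcd takes min exponent of each prime: 5² · 13² = 4225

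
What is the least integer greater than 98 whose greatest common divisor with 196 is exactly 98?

294

Multiples of 98 above 98: 98·2, 98·3, … . Need the cofactor coprime to 196/98 = 2.
Checking s = 2, 3, … the first with gcd(s, 2) = 1 is s = 3, giving 294.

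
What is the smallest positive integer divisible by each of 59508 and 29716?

23267628

59508 = 2² · 3³ · 19 · 29; 29716 = 2² · 17 · 19 · 23
max exponents: 2² · 3³ · 17 · 19 · 23 · 29 = 23267628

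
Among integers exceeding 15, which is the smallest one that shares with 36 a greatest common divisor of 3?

Multiples of 3 above 15: 3·6, 3·7, … . Need the cofactor coprime to 36/3 = 12.
Checking s = 6, 7, … the first with gcd(s, 12) = 1 is s = 7, giving 21.

21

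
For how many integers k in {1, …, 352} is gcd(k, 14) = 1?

Prime factors of 14: 2, 7. Count integers ≤ 352 divisible by none of them.
By inclusion–exclusion: 352 − ⌊352/2⌋ − ⌊352/7⌋ + ⌊352/14⌋ = 151.

151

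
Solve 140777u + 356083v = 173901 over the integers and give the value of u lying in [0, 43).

24

Euclid: 356083 = 2·140777 + 74529; 140777 = 1·74529 + 66248; 74529 = 1·66248 + 8281; 66248 = 8·8281 + 0 → gcd = 8281; 173901 = 8281·21.
Back-substitution yields 140777·(-5) + 356083·(2) = 8281, so one solution is u = -5·21 = -105, v = 2·21 = 42.
Solutions in u differ by 356083/8281 = 43; the one in [0, 43) is -105 mod 43 = 24.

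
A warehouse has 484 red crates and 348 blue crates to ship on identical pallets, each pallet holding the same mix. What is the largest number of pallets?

4

Euclid: 484 = 1·348 + 136; 348 = 2·136 + 76; 136 = 1·76 + 60; 76 = 1·60 + 16; 60 = 3·16 + 12; 16 = 1·12 + 4; 12 = 3·4 + 0. Last nonzero remainder: 4.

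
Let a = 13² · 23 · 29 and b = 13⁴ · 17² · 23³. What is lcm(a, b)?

max exponent per prime: 13⁴ · 17² · 23³ · 29 = 2912411638747

2912411638747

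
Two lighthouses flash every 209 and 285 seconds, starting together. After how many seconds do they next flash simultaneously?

gcd first: 285 = 1·209 + 76; 209 = 2·76 + 57; 76 = 1·57 + 19; 57 = 3·19 + 0 → gcd = 19
lcm = 209·285/gcd = 59565/19 = 3135

3135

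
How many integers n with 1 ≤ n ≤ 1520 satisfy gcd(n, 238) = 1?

612

238 = 2·7·17. Inclusion–exclusion on these primes:
1520 − ⌊1520/2⌋ − ⌊1520/7⌋ − ⌊1520/17⌋ + ⌊1520/14⌋ + ⌊1520/34⌋ + ⌊1520/119⌋ − ⌊1520/238⌋ = 612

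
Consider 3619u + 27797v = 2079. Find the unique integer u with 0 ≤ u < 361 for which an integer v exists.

Euclid: 27797 = 7·3619 + 2464; 3619 = 1·2464 + 1155; 2464 = 2·1155 + 154; 1155 = 7·154 + 77; 154 = 2·77 + 0 → gcd = 77; 2079 = 77·27.
Back-substitution yields 3619·(169) + 27797·(-22) = 77, so one solution is u = 169·27 = 4563, v = -22·27 = -594.
Solutions in u differ by 27797/77 = 361; the one in [0, 361) is 4563 mod 361 = 231.

231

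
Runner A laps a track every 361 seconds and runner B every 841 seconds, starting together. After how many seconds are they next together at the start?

361 = 19²; 841 = 29²
max exponents: 19² · 29² = 303601

303601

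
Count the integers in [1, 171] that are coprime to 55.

125

55 = 5·11. Inclusion–exclusion on these primes:
171 − ⌊171/5⌋ − ⌊171/11⌋ + ⌊171/55⌋ = 125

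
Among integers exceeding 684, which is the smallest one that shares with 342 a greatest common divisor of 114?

798

342 = 114·3. Any m with gcd(m, 342) = 114 is a multiple of 114, say 114s, with s coprime to 3.
Need s > 684/114, so s ≥ 7. First s ≥ 7 with gcd(s, 3) = 1 is s = 7. Thus m = 114·7 = 798.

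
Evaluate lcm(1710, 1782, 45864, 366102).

797567851080

1710 = 2 · 3² · 5 · 19; 1782 = 2 · 3⁴ · 11; 45864 = 2³ · 3² · 7² · 13; 366102 = 2 · 3² · 11 · 43²
lcm takes max exponent of each prime: 2³ · 3⁴ · 5 · 7² · 11 · 13 · 19 · 43² = 797567851080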